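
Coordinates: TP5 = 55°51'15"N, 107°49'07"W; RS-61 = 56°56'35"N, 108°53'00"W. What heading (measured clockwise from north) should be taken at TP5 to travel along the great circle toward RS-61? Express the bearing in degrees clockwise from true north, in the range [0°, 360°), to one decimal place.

332.0°

TP5: φ = +55.85417°, λ = -107.81861°
RS-61: φ = +56.94306°, λ = -108.88333°
Δλ = -1.0647°
y = sin Δλ · cos φ₂ = -0.010136
x = cos φ₁ sin φ₂ − sin φ₁ cos φ₂ cos Δλ = 0.019081
θ = atan2(y, x) = -27.9767° → 332.0233° (mod 360°)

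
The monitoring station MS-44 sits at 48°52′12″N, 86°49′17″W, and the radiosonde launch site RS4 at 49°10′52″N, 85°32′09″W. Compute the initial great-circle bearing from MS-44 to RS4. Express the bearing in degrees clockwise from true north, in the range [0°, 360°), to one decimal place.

69.3°

MS-44: φ = +48.87000°, λ = -86.82139°
RS4: φ = +49.18111°, λ = -85.53583°
Δλ = 1.2856°
y = sin Δλ · cos φ₂ = 0.014665
x = cos φ₁ sin φ₂ − sin φ₁ cos φ₂ cos Δλ = 0.005554
θ = atan2(y, x) = 69.2581° → 69.2581° (mod 360°)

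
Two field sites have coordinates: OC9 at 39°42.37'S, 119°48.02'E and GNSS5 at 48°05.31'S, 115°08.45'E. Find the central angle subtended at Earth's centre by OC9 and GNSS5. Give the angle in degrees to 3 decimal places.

OC9: φ = -39.70617°, λ = +119.80033°
GNSS5: φ = -48.08850°, λ = +115.14083°
Δφ = -8.3823°,  Δλ = -4.6595°
a = sin²(Δφ/2) + cos φ₁ cos φ₂ sin²(Δλ/2) = 0.006191
c = 2·arcsin(√a) = 0.157523 rad = 9.0254°

9.025°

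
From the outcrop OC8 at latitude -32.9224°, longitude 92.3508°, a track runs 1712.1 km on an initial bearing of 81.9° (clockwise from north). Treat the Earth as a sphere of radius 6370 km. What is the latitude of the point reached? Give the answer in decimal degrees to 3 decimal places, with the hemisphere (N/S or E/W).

29.510°S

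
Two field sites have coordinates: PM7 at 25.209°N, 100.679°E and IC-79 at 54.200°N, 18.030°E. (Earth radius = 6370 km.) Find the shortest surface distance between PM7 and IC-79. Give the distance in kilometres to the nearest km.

Δφ = 28.9910°,  Δλ = -82.6490°
a = sin²(Δφ/2) + cos φ₁ cos φ₂ sin²(Δλ/2) = 0.293417
c = 2·arcsin(√a) = 1.144869 rad = 65.5962°
d = R·c = 6370 × 1.144869 = 7292.8 km

7293 km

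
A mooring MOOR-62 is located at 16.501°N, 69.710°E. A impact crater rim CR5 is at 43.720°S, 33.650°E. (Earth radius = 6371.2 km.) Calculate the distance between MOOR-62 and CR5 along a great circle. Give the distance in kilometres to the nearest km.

Δφ = -60.2210°,  Δλ = -36.0600°
a = sin²(Δφ/2) + cos φ₁ cos φ₂ sin²(Δλ/2) = 0.318057
c = 2·arcsin(√a) = 1.198360 rad = 68.6610°
d = R·c = 6371.2 × 1.198360 = 7635.0 km

7635 km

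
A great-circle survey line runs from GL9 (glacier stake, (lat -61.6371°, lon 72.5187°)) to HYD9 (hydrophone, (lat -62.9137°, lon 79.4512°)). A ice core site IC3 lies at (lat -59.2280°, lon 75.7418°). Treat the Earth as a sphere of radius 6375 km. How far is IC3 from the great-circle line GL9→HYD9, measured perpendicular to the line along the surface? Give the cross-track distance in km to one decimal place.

316.0 km

δ₁₃ = central angle GL9→IC3 = 0.050370 rad  (haversine)
θ₁₃ = bearing GL9→IC3 = 34.843°,  θ₁₂ = bearing GL9→HYD9 = 114.640°
dₓₜ = R·arcsin(sin δ₁₃ · sin(θ₁₃ − θ₁₂)) = 6375·arcsin(0.05035·sin(-79.797°)) = -316.026 km
|dₓₜ| = 316.026 km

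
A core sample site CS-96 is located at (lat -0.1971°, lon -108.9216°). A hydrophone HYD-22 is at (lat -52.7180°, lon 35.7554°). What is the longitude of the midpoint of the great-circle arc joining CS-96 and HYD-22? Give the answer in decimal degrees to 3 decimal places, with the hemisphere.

74.220°W

Bx = cos φ₂ cos Δλ = -0.494225,  By = cos φ₂ sin Δλ = 0.350229
φₘ = atan2(sin φ₁ + sin φ₂, √((cos φ₁ + Bx)² + By²)) = -52.40900°
λₘ = λ₁ + atan2(By, cos φ₁ + Bx) = -74.22021°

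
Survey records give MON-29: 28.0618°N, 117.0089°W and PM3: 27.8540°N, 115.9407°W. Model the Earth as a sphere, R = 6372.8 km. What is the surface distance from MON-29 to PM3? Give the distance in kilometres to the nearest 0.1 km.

Δφ = -0.2078°,  Δλ = 1.0682°
a = sin²(Δφ/2) + cos φ₁ cos φ₂ sin²(Δλ/2) = 0.000071
c = 2·arcsin(√a) = 0.016862 rad = 0.9661°
d = R·c = 6372.8 × 0.016862 = 107.5 km

107.5 km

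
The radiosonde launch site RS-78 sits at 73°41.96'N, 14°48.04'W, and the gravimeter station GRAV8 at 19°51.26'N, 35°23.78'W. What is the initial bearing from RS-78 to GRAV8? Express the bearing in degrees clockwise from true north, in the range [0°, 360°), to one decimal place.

RS-78: φ = +73.69933°, λ = -14.80067°
GRAV8: φ = +19.85433°, λ = -35.39633°
Δλ = -20.5957°
y = sin Δλ · cos φ₂ = -0.330861
x = cos φ₁ sin φ₂ − sin φ₁ cos φ₂ cos Δλ = -0.749726
θ = atan2(y, x) = -156.1877° → 203.8123° (mod 360°)

203.8°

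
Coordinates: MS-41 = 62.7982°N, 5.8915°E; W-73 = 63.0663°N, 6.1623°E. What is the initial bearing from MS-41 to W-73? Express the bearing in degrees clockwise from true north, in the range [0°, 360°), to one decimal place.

Δλ = 0.2708°
y = sin Δλ · cos φ₂ = 0.002141
x = cos φ₁ sin φ₂ − sin φ₁ cos φ₂ cos Δλ = 0.004684
θ = atan2(y, x) = 24.5643° → 24.5643° (mod 360°)

24.6°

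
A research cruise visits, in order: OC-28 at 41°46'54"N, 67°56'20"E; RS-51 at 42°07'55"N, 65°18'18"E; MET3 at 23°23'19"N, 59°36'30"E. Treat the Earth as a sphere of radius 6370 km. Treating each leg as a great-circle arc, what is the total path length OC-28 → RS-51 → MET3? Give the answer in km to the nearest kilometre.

OC-28: φ = +41.78167°, λ = +67.93889°
RS-51: φ = +42.13194°, λ = +65.30500°
MET3: φ = +23.38861°, λ = +59.60833°
OC-28→RS-51: c = 0.034726 rad, d = 221.21 km
RS-51→MET3: c = 0.337438 rad, d = 2149.48 km
Total = 221.21 + 2149.48 = 2370.69 km

2371 km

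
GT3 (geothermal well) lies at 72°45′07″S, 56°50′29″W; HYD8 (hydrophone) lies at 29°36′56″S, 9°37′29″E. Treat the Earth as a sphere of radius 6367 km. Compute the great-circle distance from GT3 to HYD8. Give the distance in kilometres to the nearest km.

GT3: φ = -72.75194°, λ = -56.84139°
HYD8: φ = -29.61556°, λ = +9.62472°
Δφ = 43.1364°,  Δλ = 66.4661°
a = sin²(Δφ/2) + cos φ₁ cos φ₂ sin²(Δλ/2) = 0.212559
c = 2·arcsin(√a) = 0.958337 rad = 54.9087°
d = R·c = 6367 × 0.958337 = 6101.7 km

6102 km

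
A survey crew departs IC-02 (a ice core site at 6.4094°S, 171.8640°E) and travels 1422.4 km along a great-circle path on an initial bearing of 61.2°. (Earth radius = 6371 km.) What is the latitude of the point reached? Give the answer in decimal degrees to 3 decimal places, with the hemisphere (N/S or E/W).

δ = d/R = 1422.4/6371 = 0.223262 rad
φ₂ = arcsin(sin φ₁ cos δ + cos φ₁ sin δ cos θ)
   = arcsin(-0.11163·0.97518 + 0.99375·0.22141·0.48175) = -0.16399°
λ₂ = λ₁ + atan2(sin θ sin δ cos φ₁, cos δ − sin φ₁ sin φ₂) = -176.94822°

0.164°S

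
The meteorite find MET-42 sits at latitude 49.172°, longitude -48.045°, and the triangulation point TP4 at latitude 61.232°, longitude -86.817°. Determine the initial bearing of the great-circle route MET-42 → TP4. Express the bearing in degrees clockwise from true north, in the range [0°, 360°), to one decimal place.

Δλ = -38.7720°
y = sin Δλ · cos φ₂ = -0.301379
x = cos φ₁ sin φ₂ − sin φ₁ cos φ₂ cos Δλ = 0.289181
θ = atan2(y, x) = -46.1833° → 313.8167° (mod 360°)

313.8°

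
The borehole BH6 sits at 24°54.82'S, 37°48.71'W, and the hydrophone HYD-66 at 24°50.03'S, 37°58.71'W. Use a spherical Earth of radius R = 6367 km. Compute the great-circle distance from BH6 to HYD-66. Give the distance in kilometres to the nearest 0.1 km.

19.0 km

BH6: φ = -24.91367°, λ = -37.81183°
HYD-66: φ = -24.83383°, λ = -37.97850°
Δφ = 0.0798°,  Δλ = -0.1667°
a = sin²(Δφ/2) + cos φ₁ cos φ₂ sin²(Δλ/2) = 0.000002
c = 2·arcsin(√a) = 0.002984 rad = 0.1710°
d = R·c = 6367 × 0.002984 = 19.0 km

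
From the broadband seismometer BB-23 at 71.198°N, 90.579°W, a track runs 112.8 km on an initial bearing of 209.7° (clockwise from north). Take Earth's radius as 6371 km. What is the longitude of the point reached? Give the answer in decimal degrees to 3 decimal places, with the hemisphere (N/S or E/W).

δ = d/R = 112.8/6371 = 0.017705 rad
φ₂ = arcsin(sin φ₁ cos δ + cos φ₁ sin δ cos θ)
   = arcsin(0.94664·0.99984 + 0.32230·0.01770·-0.86863) = 70.31065°
λ₂ = λ₁ + atan2(sin θ sin δ cos φ₁, cos δ − sin φ₁ sin φ₂) = -92.07087°

92.071°W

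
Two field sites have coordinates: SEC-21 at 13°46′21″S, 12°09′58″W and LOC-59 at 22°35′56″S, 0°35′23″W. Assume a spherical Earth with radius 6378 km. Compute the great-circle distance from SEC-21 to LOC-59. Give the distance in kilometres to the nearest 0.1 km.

SEC-21: φ = -13.77250°, λ = -12.16611°
LOC-59: φ = -22.59889°, λ = -0.58972°
Δφ = -8.8264°,  Δλ = 11.5764°
a = sin²(Δφ/2) + cos φ₁ cos φ₂ sin²(Δλ/2) = 0.015041
c = 2·arcsin(√a) = 0.245904 rad = 14.0893°
d = R·c = 6378 × 0.245904 = 1568.4 km

1568.4 km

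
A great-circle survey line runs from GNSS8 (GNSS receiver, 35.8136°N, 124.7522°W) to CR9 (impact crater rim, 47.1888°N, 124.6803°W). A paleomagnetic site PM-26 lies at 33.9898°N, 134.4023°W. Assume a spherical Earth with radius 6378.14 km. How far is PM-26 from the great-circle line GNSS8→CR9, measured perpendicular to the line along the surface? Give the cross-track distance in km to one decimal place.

δ₁₃ = central angle GNSS8→PM-26 = 0.141686 rad  (haversine)
θ₁₃ = bearing GNSS8→PM-26 = 259.819°,  θ₁₂ = bearing GNSS8→CR9 = 0.248°
dₓₜ = R·arcsin(sin δ₁₃ · sin(θ₁₃ − θ₁₂)) = 6378.14·arcsin(0.14121·sin(259.571°)) = -888.667 km
|dₓₜ| = 888.667 km

888.7 km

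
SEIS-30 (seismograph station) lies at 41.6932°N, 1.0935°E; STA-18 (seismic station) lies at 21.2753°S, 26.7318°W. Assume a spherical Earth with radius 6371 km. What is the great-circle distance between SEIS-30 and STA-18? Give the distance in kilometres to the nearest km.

Δφ = -62.9685°,  Δλ = -27.8253°
a = sin²(Δφ/2) + cos φ₁ cos φ₂ sin²(Δλ/2) = 0.312987
c = 2·arcsin(√a) = 1.187451 rad = 68.0359°
d = R·c = 6371 × 1.187451 = 7565.2 km

7565 km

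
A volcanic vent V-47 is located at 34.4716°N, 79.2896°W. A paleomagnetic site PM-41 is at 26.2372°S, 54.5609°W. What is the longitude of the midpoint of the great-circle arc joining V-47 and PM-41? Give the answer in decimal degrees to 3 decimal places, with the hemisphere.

66.396°W

Bx = cos φ₂ cos Δλ = 0.814718,  By = cos φ₂ sin Δλ = 0.375223
φₘ = atan2(sin φ₁ + sin φ₂, √((cos φ₁ + Bx)² + By²)) = 4.21444°
λₘ = λ₁ + atan2(By, cos φ₁ + Bx) = -66.39580°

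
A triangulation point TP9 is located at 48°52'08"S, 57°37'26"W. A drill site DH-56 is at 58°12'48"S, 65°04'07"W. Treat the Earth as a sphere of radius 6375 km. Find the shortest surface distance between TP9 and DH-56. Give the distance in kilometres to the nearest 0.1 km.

TP9: φ = -48.86889°, λ = -57.62389°
DH-56: φ = -58.21333°, λ = -65.06861°
Δφ = -9.3444°,  Δλ = -7.4447°
a = sin²(Δφ/2) + cos φ₁ cos φ₂ sin²(Δλ/2) = 0.008095
c = 2·arcsin(√a) = 0.180192 rad = 10.3243°
d = R·c = 6375 × 0.180192 = 1148.7 km

1148.7 km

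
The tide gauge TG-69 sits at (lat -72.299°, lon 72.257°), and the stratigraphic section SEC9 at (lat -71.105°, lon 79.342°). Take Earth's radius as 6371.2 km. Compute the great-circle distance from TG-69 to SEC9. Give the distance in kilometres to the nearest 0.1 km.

Δφ = 1.1940°,  Δλ = 7.0850°
a = sin²(Δφ/2) + cos φ₁ cos φ₂ sin²(Δλ/2) = 0.000484
c = 2·arcsin(√a) = 0.044025 rad = 2.5225°
d = R·c = 6371.2 × 0.044025 = 280.5 km

280.5 km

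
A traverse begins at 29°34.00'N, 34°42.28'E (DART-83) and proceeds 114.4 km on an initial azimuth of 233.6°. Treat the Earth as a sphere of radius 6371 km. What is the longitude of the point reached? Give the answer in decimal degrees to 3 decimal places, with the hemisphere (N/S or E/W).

DART-83: φ = +29.56667°, λ = +34.70467°
δ = d/R = 114.4/6371 = 0.017956 rad
φ₂ = arcsin(sin φ₁ cos δ + cos φ₁ sin δ cos θ)
   = arcsin(0.49344·0.99984 + 0.86978·0.01796·-0.59342) = 28.95279°
λ₂ = λ₁ + atan2(sin θ sin δ cos φ₁, cos δ − sin φ₁ sin φ₂) = 33.75830°

33.758°E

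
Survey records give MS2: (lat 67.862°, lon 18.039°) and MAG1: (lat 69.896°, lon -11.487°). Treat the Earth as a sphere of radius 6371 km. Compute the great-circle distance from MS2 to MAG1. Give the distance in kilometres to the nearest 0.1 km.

1192.0 km

Δφ = 2.0340°,  Δλ = -29.5260°
a = sin²(Δφ/2) + cos φ₁ cos φ₂ sin²(Δλ/2) = 0.008726
c = 2·arcsin(√a) = 0.187097 rad = 10.7199°
d = R·c = 6371 × 0.187097 = 1192.0 km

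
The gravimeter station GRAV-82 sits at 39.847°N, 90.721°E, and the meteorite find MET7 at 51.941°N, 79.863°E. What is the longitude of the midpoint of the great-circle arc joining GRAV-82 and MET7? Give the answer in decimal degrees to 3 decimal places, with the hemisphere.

85.887°E

Bx = cos φ₂ cos Δλ = 0.605436,  By = cos φ₂ sin Δλ = -0.116128
φₘ = atan2(sin φ₁ + sin φ₂, √((cos φ₁ + Bx)² + By²)) = 46.02118°
λₘ = λ₁ + atan2(By, cos φ₁ + Bx) = 85.88711°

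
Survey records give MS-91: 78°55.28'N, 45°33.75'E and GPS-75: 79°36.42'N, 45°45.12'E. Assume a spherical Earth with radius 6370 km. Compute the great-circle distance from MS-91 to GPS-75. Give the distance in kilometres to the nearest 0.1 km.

MS-91: φ = +78.92133°, λ = +45.56250°
GPS-75: φ = +79.60700°, λ = +45.75200°
Δφ = 0.6857°,  Δλ = 0.1895°
a = sin²(Δφ/2) + cos φ₁ cos φ₂ sin²(Δλ/2) = 0.000036
c = 2·arcsin(√a) = 0.011983 rad = 0.6866°
d = R·c = 6370 × 0.011983 = 76.3 km

76.3 km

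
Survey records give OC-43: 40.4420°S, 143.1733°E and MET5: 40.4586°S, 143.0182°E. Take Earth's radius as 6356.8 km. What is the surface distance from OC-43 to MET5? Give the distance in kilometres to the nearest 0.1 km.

13.2 km

Δφ = -0.0166°,  Δλ = -0.1551°
a = sin²(Δφ/2) + cos φ₁ cos φ₂ sin²(Δλ/2) = 0.000001
c = 2·arcsin(√a) = 0.002080 rad = 0.1192°
d = R·c = 6356.8 × 0.002080 = 13.2 km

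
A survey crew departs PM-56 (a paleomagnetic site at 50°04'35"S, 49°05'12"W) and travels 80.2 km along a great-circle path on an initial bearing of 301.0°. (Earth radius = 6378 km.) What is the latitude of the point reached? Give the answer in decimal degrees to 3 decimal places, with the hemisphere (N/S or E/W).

49.701°S

PM-56: φ = -50.07639°, λ = -49.08667°
δ = d/R = 80.2/6378 = 0.012574 rad
φ₂ = arcsin(sin φ₁ cos δ + cos φ₁ sin δ cos θ)
   = arcsin(-0.76690·0.99992 + 0.64177·0.01257·0.51504) = -49.70138°
λ₂ = λ₁ + atan2(sin θ sin δ cos φ₁, cos δ − sin φ₁ sin φ₂) = -50.04152°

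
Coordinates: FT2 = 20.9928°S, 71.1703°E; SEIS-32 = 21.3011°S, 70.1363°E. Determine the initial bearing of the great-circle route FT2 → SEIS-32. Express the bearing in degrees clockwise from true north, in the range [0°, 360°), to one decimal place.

252.1°

Δλ = -1.0340°
y = sin Δλ · cos φ₂ = -0.016813
x = cos φ₁ sin φ₂ − sin φ₁ cos φ₂ cos Δλ = -0.005435
θ = atan2(y, x) = -107.9147° → 252.0853° (mod 360°)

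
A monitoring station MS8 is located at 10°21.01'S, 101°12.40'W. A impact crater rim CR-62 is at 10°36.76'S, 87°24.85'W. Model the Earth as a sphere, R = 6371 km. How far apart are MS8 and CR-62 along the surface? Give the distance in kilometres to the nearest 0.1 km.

MS8: φ = -10.35017°, λ = -101.20667°
CR-62: φ = -10.61267°, λ = -87.41417°
Δφ = -0.2625°,  Δλ = 13.7925°
a = sin²(Δφ/2) + cos φ₁ cos φ₂ sin²(Δλ/2) = 0.013945
c = 2·arcsin(√a) = 0.236733 rad = 13.5638°
d = R·c = 6371 × 0.236733 = 1508.2 km

1508.2 km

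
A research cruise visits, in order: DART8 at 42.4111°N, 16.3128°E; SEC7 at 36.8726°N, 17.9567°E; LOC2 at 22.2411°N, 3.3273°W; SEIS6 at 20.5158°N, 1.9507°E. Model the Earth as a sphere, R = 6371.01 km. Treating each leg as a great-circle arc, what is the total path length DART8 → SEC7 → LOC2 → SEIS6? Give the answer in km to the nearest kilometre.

DART8→SEC7: c = 0.099152 rad, d = 631.70 km
SEC7→LOC2: c = 0.410137 rad, d = 2612.99 km
LOC2→SEIS6: c = 0.090904 rad, d = 579.15 km
Total = 631.70 + 2612.99 + 579.15 = 3823.83 km

3824 km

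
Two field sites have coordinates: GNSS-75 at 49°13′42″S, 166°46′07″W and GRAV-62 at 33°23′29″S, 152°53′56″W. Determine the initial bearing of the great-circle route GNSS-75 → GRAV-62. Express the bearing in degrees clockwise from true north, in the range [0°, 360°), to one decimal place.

38.2°

GNSS-75: φ = -49.22833°, λ = -166.76861°
GRAV-62: φ = -33.39139°, λ = -152.89889°
Δλ = 13.8697°
y = sin Δλ · cos φ₂ = 0.200145
x = cos φ₁ sin φ₂ − sin φ₁ cos φ₂ cos Δλ = 0.254465
θ = atan2(y, x) = 38.1863° → 38.1863° (mod 360°)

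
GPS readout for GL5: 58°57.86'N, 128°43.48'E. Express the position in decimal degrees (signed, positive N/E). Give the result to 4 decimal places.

+58.9643°, +128.7247°

lat: 58.9643° N → +58.9643°
lon: 128.7247° E → +128.7247°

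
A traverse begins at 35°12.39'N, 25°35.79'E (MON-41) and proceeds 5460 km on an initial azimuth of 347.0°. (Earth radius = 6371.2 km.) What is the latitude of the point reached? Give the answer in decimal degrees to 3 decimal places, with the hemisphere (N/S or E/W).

78.305°N

MON-41: φ = +35.20650°, λ = +25.59650°
δ = d/R = 5460/6371.2 = 0.856981 rad
φ₂ = arcsin(sin φ₁ cos δ + cos φ₁ sin δ cos θ)
   = arcsin(0.57653·0.65472 + 0.81708·0.75587·0.97437) = 78.30488°
λ₂ = λ₁ + atan2(sin θ sin δ cos φ₁, cos δ − sin φ₁ sin φ₂) = -31.42009°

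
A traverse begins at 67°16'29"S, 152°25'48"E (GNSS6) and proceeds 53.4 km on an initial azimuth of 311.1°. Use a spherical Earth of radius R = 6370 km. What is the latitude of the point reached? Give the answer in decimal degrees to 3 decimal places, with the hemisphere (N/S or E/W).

GNSS6: φ = -67.27472°, λ = +152.43000°
δ = d/R = 53.4/6370 = 0.008383 rad
φ₂ = arcsin(sin φ₁ cos δ + cos φ₁ sin δ cos θ)
   = arcsin(-0.92237·0.99996 + 0.38631·0.00838·0.65738) = -66.95628°
λ₂ = λ₁ + atan2(sin θ sin δ cos φ₁, cos δ − sin φ₁ sin φ₂) = 151.50530°

66.956°S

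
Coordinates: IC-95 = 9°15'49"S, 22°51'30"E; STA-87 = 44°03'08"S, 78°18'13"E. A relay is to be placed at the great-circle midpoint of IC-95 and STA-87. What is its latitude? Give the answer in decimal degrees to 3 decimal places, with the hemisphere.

29.475°S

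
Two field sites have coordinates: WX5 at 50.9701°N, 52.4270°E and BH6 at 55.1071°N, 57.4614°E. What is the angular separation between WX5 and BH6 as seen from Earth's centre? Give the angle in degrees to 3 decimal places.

Δφ = 4.1370°,  Δλ = 5.0344°
a = sin²(Δφ/2) + cos φ₁ cos φ₂ sin²(Δλ/2) = 0.001998
c = 2·arcsin(√a) = 0.089420 rad = 5.1234°

5.123°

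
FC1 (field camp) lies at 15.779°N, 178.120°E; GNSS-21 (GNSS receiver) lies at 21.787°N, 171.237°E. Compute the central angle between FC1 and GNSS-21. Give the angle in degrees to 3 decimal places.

8.860°

Δφ = 6.0080°,  Δλ = -6.8830°
a = sin²(Δφ/2) + cos φ₁ cos φ₂ sin²(Δλ/2) = 0.005966
c = 2·arcsin(√a) = 0.154639 rad = 8.8602°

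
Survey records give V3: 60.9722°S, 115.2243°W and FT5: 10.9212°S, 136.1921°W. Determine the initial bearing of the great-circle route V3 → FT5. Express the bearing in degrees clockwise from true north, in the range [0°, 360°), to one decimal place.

Δλ = -20.9678°
y = sin Δλ · cos φ₂ = -0.351362
x = cos φ₁ sin φ₂ − sin φ₁ cos φ₂ cos Δλ = 0.709765
θ = atan2(y, x) = -26.3373° → 333.6627° (mod 360°)

333.7°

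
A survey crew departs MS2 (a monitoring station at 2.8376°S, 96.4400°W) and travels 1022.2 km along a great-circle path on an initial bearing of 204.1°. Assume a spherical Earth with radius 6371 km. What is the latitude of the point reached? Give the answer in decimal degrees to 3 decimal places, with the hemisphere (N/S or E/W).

δ = d/R = 1022.2/6371 = 0.160446 rad
φ₂ = arcsin(sin φ₁ cos δ + cos φ₁ sin δ cos θ)
   = arcsin(-0.04951·0.98716 + 0.99877·0.15976·-0.91283) = -11.21688°
λ₂ = λ₁ + atan2(sin θ sin δ cos φ₁, cos δ − sin φ₁ sin φ₂) = -100.25324°

11.217°S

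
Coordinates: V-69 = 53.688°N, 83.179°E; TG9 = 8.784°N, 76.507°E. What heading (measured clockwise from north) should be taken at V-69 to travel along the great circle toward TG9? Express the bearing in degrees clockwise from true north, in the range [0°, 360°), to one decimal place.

189.3°

Δλ = -6.6720°
y = sin Δλ · cos φ₂ = -0.114823
x = cos φ₁ sin φ₂ − sin φ₁ cos φ₂ cos Δλ = -0.700528
θ = atan2(y, x) = -170.6915° → 189.3085° (mod 360°)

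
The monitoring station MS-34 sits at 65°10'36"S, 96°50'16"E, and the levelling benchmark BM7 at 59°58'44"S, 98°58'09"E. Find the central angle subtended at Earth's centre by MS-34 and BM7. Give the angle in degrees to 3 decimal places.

MS-34: φ = -65.17667°, λ = +96.83778°
BM7: φ = -59.97889°, λ = +98.96917°
Δφ = 5.1978°,  Δλ = 2.1314°
a = sin²(Δφ/2) + cos φ₁ cos φ₂ sin²(Δλ/2) = 0.002129
c = 2·arcsin(√a) = 0.092308 rad = 5.2889°

5.289°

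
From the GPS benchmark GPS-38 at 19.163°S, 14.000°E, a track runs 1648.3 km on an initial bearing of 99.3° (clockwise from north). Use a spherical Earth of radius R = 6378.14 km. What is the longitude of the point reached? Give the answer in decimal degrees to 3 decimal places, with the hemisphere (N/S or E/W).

29.660°E

δ = d/R = 1648.3/6378.14 = 0.258430 rad
φ₂ = arcsin(sin φ₁ cos δ + cos φ₁ sin δ cos θ)
   = arcsin(-0.32826·0.96679 + 0.94459·0.25556·-0.16160) = -20.87728°
λ₂ = λ₁ + atan2(sin θ sin δ cos φ₁, cos δ − sin φ₁ sin φ₂) = 29.65981°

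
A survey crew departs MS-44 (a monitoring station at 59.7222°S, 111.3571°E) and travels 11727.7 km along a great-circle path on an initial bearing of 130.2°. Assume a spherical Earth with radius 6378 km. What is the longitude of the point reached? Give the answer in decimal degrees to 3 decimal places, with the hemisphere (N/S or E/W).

δ = d/R = 11727.7/6378 = 1.838774 rad
φ₂ = arcsin(sin φ₁ cos δ + cos φ₁ sin δ cos θ)
   = arcsin(-0.86359·-0.26478 + 0.50419·0.96431·-0.64546) = -4.88504°
λ₂ = λ₁ + atan2(sin θ sin δ cos φ₁, cos δ − sin φ₁ sin φ₂) = -116.30792°

116.308°W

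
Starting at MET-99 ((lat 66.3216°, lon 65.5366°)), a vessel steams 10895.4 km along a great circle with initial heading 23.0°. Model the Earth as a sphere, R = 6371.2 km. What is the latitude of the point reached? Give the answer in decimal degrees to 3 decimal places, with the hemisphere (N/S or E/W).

δ = d/R = 10895.4/6371.2 = 1.710102 rad
φ₂ = arcsin(sin φ₁ cos δ + cos φ₁ sin δ cos θ)
   = arcsin(0.91581·-0.13886 + 0.40160·0.99031·0.92050) = 13.82342°
λ₂ = λ₁ + atan2(sin θ sin δ cos φ₁, cos δ − sin φ₁ sin φ₂) = -137.94706°

13.823°N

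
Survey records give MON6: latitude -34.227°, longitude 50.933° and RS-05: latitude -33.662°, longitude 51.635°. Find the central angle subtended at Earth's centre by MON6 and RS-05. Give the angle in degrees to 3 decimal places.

0.811°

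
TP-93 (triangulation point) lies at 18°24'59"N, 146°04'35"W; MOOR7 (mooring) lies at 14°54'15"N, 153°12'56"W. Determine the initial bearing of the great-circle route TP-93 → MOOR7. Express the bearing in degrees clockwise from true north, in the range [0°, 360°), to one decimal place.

TP-93: φ = +18.41639°, λ = -146.07639°
MOOR7: φ = +14.90417°, λ = -153.21556°
Δλ = -7.1392°
y = sin Δλ · cos φ₂ = -0.120099
x = cos φ₁ sin φ₂ − sin φ₁ cos φ₂ cos Δλ = -0.058895
θ = atan2(y, x) = -116.1226° → 243.8774° (mod 360°)

243.9°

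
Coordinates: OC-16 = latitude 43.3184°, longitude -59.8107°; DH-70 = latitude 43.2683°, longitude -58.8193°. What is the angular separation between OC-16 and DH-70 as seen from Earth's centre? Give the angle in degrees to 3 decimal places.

0.723°

Δφ = -0.0501°,  Δλ = 0.9914°
a = sin²(Δφ/2) + cos φ₁ cos φ₂ sin²(Δλ/2) = 0.000040
c = 2·arcsin(√a) = 0.012624 rad = 0.7233°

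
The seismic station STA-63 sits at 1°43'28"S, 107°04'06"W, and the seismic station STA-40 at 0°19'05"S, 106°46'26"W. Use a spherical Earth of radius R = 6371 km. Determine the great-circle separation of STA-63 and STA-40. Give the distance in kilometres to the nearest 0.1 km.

STA-63: φ = -1.72444°, λ = -107.06833°
STA-40: φ = -0.31806°, λ = -106.77389°
Δφ = 1.4064°,  Δλ = 0.2944°
a = sin²(Δφ/2) + cos φ₁ cos φ₂ sin²(Δλ/2) = 0.000157
c = 2·arcsin(√a) = 0.025078 rad = 1.4369°
d = R·c = 6371 × 0.025078 = 159.8 km

159.8 km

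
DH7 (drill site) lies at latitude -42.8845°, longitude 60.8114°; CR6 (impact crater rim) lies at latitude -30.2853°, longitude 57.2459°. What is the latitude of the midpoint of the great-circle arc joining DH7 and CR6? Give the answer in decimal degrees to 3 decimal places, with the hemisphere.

Bx = cos φ₂ cos Δλ = 0.861853,  By = cos φ₂ sin Δλ = -0.053702
φₘ = atan2(sin φ₁ + sin φ₂, √((cos φ₁ + Bx)² + By²)) = -36.59809°
λₘ = λ₁ + atan2(By, cos φ₁ + Bx) = 58.88252°

36.598°S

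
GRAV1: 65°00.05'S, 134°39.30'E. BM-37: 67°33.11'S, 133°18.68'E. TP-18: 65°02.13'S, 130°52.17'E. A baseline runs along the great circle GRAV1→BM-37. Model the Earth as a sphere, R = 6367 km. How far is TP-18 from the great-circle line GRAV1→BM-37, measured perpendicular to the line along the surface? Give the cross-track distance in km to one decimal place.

172.2 km

GRAV1: φ = -65.00083°, λ = +134.65500°
BM-37: φ = -67.55183°, λ = +133.31133°
TP-18: φ = -65.03550°, λ = +130.86950°
δ₁₃ = central angle GRAV1→TP-18 = 0.027906 rad  (haversine)
θ₁₃ = bearing GRAV1→TP-18 = 267.042°,  θ₁₂ = bearing GRAV1→BM-37 = 191.351°
dₓₜ = R·arcsin(sin δ₁₃ · sin(θ₁₃ − θ₁₂)) = 6367·arcsin(0.02790·sin(75.691°)) = 172.162 km
|dₓₜ| = 172.162 km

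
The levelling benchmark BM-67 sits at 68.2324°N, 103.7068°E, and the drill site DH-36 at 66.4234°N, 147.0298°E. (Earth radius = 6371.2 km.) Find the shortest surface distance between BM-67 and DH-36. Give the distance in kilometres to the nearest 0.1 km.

Δφ = -1.8090°,  Δλ = 43.3230°
a = sin²(Δφ/2) + cos φ₁ cos φ₂ sin²(Δλ/2) = 0.020459
c = 2·arcsin(√a) = 0.287055 rad = 16.4470°
d = R·c = 6371.2 × 0.287055 = 1828.9 km

1828.9 km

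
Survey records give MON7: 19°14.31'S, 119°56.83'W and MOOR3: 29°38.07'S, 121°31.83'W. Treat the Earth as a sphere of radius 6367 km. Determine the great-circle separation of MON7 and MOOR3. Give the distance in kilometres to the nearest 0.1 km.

MON7: φ = -19.23850°, λ = -119.94717°
MOOR3: φ = -29.63450°, λ = -121.53050°
Δφ = -10.3960°,  Δλ = -1.5833°
a = sin²(Δφ/2) + cos φ₁ cos φ₂ sin²(Δλ/2) = 0.008365
c = 2·arcsin(√a) = 0.183173 rad = 10.4950°
d = R·c = 6367 × 0.183173 = 1166.3 km

1166.3 km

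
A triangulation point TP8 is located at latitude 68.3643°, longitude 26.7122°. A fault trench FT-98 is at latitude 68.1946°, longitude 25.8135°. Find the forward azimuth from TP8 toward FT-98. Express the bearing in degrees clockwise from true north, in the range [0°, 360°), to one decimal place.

Δλ = -0.8987°
y = sin Δλ · cos φ₂ = -0.005826
x = cos φ₁ sin φ₂ − sin φ₁ cos φ₂ cos Δλ = -0.002919
θ = atan2(y, x) = -116.6144° → 243.3856° (mod 360°)

243.4°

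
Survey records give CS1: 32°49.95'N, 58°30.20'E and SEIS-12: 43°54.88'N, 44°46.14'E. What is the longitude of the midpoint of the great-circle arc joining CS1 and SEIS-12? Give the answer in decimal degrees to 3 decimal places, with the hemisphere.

52.166°E

CS1: φ = +32.83250°, λ = +58.50333°
SEIS-12: φ = +43.91467°, λ = +44.76900°
Bx = cos φ₂ cos Δλ = 0.699776,  By = cos φ₂ sin Δλ = -0.171031
φₘ = atan2(sin φ₁ + sin φ₂, √((cos φ₁ + Bx)² + By²)) = 38.57332°
λₘ = λ₁ + atan2(By, cos φ₁ + Bx) = 52.16622°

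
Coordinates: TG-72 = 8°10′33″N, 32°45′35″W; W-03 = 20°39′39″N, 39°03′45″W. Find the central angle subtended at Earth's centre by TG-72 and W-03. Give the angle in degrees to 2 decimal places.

13.89°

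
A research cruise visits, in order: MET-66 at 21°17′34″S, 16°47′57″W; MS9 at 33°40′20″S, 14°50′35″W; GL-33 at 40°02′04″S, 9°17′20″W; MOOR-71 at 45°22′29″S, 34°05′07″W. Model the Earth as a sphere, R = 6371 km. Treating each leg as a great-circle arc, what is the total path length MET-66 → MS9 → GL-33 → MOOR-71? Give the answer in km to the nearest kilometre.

MET-66: φ = -21.29278°, λ = -16.79917°
MS9: φ = -33.67222°, λ = -14.84306°
GL-33: φ = -40.03444°, λ = -9.28889°
MOOR-71: φ = -45.37472°, λ = -34.08528°
MET-66→MS9: c = 0.218160 rad, d = 1389.90 km
MS9→GL-33: c = 0.135383 rad, d = 862.53 km
GL-33→MOOR-71: c = 0.329909 rad, d = 2101.85 km
Total = 1389.90 + 862.53 + 2101.85 = 4354.27 km

4354 km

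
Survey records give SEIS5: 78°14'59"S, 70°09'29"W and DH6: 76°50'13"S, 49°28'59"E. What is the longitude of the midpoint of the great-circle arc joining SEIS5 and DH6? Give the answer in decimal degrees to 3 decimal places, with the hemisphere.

4.855°W

SEIS5: φ = -78.24972°, λ = -70.15806°
DH6: φ = -76.83694°, λ = +49.48306°
Bx = cos φ₂ cos Δλ = -0.112624,  By = cos φ₂ sin Δλ = 0.197923
φₘ = atan2(sin φ₁ + sin φ₂, √((cos φ₁ + Bx)² + By²)) = -83.63443°
λₘ = λ₁ + atan2(By, cos φ₁ + Bx) = -4.85518°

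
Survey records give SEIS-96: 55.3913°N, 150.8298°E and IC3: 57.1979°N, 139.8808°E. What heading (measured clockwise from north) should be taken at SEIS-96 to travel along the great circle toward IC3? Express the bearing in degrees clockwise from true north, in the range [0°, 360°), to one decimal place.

291.1°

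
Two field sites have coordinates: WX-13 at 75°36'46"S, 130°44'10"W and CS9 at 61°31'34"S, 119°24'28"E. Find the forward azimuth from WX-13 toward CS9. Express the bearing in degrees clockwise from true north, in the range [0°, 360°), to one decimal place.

WX-13: φ = -75.61278°, λ = -130.73611°
CS9: φ = -61.52611°, λ = +119.40778°
Δλ = -109.8561°
y = sin Δλ · cos φ₂ = -0.448414
x = cos φ₁ sin φ₂ − sin φ₁ cos φ₂ cos Δλ = -0.375274
θ = atan2(y, x) = -129.9257° → 230.0743° (mod 360°)

230.1°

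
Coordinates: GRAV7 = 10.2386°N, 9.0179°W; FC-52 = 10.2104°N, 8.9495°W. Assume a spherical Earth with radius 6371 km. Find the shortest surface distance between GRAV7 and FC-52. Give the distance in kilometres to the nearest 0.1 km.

Δφ = -0.0282°,  Δλ = 0.0684°
a = sin²(Δφ/2) + cos φ₁ cos φ₂ sin²(Δλ/2) = 0.000000
c = 2·arcsin(√a) = 0.001274 rad = 0.0730°
d = R·c = 6371 × 0.001274 = 8.1 km

8.1 km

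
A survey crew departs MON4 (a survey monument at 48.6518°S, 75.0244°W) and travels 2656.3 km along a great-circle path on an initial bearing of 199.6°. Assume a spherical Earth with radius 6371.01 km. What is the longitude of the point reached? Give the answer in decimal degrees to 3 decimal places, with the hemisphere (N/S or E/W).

δ = d/R = 2656.3/6371.01 = 0.416935 rad
φ₂ = arcsin(sin φ₁ cos δ + cos φ₁ sin δ cos θ)
   = arcsin(-0.75071·0.91433 + 0.66063·0.40496·-0.94206) = -69.78914°
λ₂ = λ₁ + atan2(sin θ sin δ cos φ₁, cos δ − sin φ₁ sin φ₂) = -98.17878°

98.179°W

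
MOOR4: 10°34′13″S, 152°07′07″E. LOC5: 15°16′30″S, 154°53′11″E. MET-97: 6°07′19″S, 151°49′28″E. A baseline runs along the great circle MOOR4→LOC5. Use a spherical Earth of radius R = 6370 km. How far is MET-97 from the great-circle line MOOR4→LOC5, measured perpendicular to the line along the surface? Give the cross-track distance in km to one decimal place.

MOOR4: φ = -10.57028°, λ = +152.11861°
LOC5: φ = -15.27500°, λ = +154.88639°
MET-97: φ = -6.12194°, λ = +151.82444°
δ₁₃ = central angle MOOR4→MET-97 = 0.077804 rad  (haversine)
θ₁₃ = bearing MOOR4→MET-97 = 356.234°,  θ₁₂ = bearing MOOR4→LOC5 = 150.468°
dₓₜ = R·arcsin(sin δ₁₃ · sin(θ₁₃ − θ₁₂)) = 6370·arcsin(0.07773·sin(205.766°)) = -215.265 km
|dₓₜ| = 215.265 km

215.3 km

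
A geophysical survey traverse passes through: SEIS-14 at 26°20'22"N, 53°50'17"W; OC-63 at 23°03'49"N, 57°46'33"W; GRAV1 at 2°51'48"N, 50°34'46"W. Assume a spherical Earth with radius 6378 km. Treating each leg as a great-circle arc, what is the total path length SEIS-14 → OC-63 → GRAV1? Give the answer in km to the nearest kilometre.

2919 km

SEIS-14: φ = +26.33944°, λ = -53.83806°
OC-63: φ = +23.06361°, λ = -57.77583°
GRAV1: φ = +2.86333°, λ = -50.57944°
SEIS-14→OC-63: c = 0.084649 rad, d = 539.89 km
OC-63→GRAV1: c = 0.372961 rad, d = 2378.74 km
Total = 539.89 + 2378.74 = 2918.63 km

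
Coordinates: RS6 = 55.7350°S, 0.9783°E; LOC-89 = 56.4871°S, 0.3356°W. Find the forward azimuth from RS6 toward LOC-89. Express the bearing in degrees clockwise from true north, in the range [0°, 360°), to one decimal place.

223.7°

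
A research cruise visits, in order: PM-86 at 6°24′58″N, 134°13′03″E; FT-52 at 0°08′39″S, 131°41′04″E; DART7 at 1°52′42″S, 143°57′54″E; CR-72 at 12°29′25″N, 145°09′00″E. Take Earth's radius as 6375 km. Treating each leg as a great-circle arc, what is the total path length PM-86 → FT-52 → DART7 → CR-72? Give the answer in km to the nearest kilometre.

PM-86: φ = +6.41611°, λ = +134.21750°
FT-52: φ = -0.14417°, λ = +131.68444°
DART7: φ = -1.87833°, λ = +143.96500°
CR-72: φ = +12.49028°, λ = +145.15000°
PM-86→FT-52: c = 0.122705 rad, d = 782.24 km
FT-52→DART7: c = 0.216421 rad, d = 1379.69 km
DART7→CR-72: c = 0.251619 rad, d = 1604.07 km
Total = 782.24 + 1379.69 + 1604.07 = 3766.00 km

3766 km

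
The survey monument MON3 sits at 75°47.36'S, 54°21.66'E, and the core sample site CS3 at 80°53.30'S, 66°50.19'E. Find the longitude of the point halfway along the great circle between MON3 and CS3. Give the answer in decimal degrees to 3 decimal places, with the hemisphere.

MON3: φ = -75.78933°, λ = +54.36100°
CS3: φ = -80.88833°, λ = +66.83650°
Bx = cos φ₂ cos Δλ = 0.154620,  By = cos φ₂ sin Δλ = 0.034209
φₘ = atan2(sin φ₁ + sin φ₂, √((cos φ₁ + Bx)² + By²)) = -78.40286°
λₘ = λ₁ + atan2(By, cos φ₁ + Bx) = 59.24788°

59.248°E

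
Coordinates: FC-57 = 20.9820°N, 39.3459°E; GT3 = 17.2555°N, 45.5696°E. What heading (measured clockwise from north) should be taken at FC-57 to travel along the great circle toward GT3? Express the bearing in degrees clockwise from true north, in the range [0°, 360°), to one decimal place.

Δλ = 6.2237°
y = sin Δλ · cos φ₂ = 0.103531
x = cos φ₁ sin φ₂ − sin φ₁ cos φ₂ cos Δλ = -0.062978
θ = atan2(y, x) = 121.3123° → 121.3123° (mod 360°)

121.3°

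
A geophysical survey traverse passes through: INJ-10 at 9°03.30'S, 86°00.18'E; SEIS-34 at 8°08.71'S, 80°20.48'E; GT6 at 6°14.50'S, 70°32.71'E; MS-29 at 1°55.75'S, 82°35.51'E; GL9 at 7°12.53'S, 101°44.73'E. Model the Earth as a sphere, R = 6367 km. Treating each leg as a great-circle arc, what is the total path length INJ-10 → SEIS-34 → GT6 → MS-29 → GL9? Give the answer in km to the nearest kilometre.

INJ-10: φ = -9.05500°, λ = +86.00300°
SEIS-34: φ = -8.14517°, λ = +80.34133°
GT6: φ = -6.24167°, λ = +70.54517°
MS-29: φ = -1.92917°, λ = +82.59183°
GL9: φ = -7.20883°, λ = +101.74550°
INJ-10→SEIS-34: c = 0.098984 rad, d = 630.23 km
SEIS-34→GT6: c = 0.172841 rad, d = 1100.48 km
GT6→MS-29: c = 0.222768 rad, d = 1418.36 km
MS-29→GL9: c = 0.345612 rad, d = 2200.51 km
Total = 630.23 + 1100.48 + 1418.36 + 2200.51 = 5349.59 km

5350 km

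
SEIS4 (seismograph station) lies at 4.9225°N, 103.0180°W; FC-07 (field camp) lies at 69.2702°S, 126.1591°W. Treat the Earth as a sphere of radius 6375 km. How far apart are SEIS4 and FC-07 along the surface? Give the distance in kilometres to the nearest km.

8442 km

Δφ = -74.1927°,  Δλ = -23.1411°
a = sin²(Δφ/2) + cos φ₁ cos φ₂ sin²(Δλ/2) = 0.377986
c = 2·arcsin(√a) = 1.324279 rad = 75.8756°
d = R·c = 6375 × 1.324279 = 8442.3 km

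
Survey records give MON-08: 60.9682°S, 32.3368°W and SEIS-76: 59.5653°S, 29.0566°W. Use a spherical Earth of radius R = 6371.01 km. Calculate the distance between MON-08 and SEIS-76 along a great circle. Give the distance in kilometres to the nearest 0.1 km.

238.8 km

Δφ = 1.4029°,  Δλ = 3.2802°
a = sin²(Δφ/2) + cos φ₁ cos φ₂ sin²(Δλ/2) = 0.000351
c = 2·arcsin(√a) = 0.037486 rad = 2.1478°
d = R·c = 6371.01 × 0.037486 = 238.8 km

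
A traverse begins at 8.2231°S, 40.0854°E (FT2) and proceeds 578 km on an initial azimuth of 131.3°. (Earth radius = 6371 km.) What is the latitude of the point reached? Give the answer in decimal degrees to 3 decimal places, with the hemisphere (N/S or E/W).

δ = d/R = 578/6371 = 0.090724 rad
φ₂ = arcsin(sin φ₁ cos δ + cos φ₁ sin δ cos θ)
   = arcsin(-0.14303·0.99589 + 0.98972·0.09060·-0.66000) = -11.63174°
λ₂ = λ₁ + atan2(sin θ sin δ cos φ₁, cos δ − sin φ₁ sin φ₂) = 44.07015°

11.632°S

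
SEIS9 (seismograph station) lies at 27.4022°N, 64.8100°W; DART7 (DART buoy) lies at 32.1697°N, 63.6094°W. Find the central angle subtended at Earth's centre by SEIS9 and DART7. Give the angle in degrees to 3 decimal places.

4.880°

Δφ = 4.7675°,  Δλ = 1.2006°
a = sin²(Δφ/2) + cos φ₁ cos φ₂ sin²(Δλ/2) = 0.001812
c = 2·arcsin(√a) = 0.085171 rad = 4.8799°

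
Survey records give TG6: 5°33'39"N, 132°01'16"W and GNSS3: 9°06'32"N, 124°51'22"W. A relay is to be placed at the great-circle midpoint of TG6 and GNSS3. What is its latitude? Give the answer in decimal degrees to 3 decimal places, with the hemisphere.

7.349°N

TG6: φ = +5.56083°, λ = -132.02111°
GNSS3: φ = +9.10889°, λ = -124.85611°
Bx = cos φ₂ cos Δλ = 0.979679,  By = cos φ₂ sin Δλ = 0.123154
φₘ = atan2(sin φ₁ + sin φ₂, √((cos φ₁ + Bx)² + By²)) = 7.34907°
λₘ = λ₁ + atan2(By, cos φ₁ + Bx) = -128.45291°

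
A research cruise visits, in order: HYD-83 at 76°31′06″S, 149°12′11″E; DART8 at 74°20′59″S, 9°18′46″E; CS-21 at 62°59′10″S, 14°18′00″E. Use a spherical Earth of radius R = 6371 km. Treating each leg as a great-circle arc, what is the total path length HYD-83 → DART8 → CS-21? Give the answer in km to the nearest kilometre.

4319 km

HYD-83: φ = -76.51833°, λ = +149.20306°
DART8: φ = -74.34972°, λ = +9.31278°
CS-21: φ = -62.98611°, λ = +14.30000°
HYD-83→DART8: c = 0.477183 rad, d = 3040.13 km
DART8→CS-21: c = 0.200673 rad, d = 1278.49 km
Total = 3040.13 + 1278.49 = 4318.62 km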